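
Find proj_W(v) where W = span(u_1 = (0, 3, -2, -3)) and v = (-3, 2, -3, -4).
proj_W(v) = (0, 36/11, -24/11, -36/11)

Set up U = [u_1 | ... | u_1] ∈ R^(4×1). The projector onto W = col(U) is P = U (U^T U)^(-1) U^T.
Compute U^T U =
  [22],
and U^T v = (24).
Solve U^T U · c = U^T v for the coefficients: c = (12/11). The projection is proj_W(v) = U c.
Check: (v - proj_W(v)) · u_1 = 0  (should be 0).
Result: proj_W(v) = (0, 36/11, -24/11, -36/11).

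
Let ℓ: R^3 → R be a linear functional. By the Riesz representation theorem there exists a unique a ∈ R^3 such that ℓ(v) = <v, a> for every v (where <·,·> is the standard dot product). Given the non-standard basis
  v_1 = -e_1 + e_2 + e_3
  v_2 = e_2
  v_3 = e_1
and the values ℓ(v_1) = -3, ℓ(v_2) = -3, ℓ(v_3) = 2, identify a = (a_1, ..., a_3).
a = (2, -3, 2)

Write a = (a_1, ..., a_3) in the standard basis. For each basis vector v_i, ℓ(v_i) = <v_i, a> is a linear equation in the a_j's. Collect the n equations into a matrix system V a = ℓ, where row i of V is v_i (expressed in the standard basis). Since V is invertible (lower-triangular with 1s on the diagonal, up to permutation), solve by back-substitution:
  V =
[[-1, 1, 1],
 [0, 1, 0],
 [1, 0, 0]]
  V a = (-3, -3, 2)
Solving gives a = (2, -3, 2).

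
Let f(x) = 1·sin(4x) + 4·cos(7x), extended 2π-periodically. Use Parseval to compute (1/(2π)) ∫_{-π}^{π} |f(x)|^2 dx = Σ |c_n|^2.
Σ |c_n|^2 = 17/2

Expand |f|^2 and use orthogonality of {sin(nx), cos(mx)} on [-π, π]:
  ∫_{-π}^{π} sin(nx)^2 dx = π, ∫ cos(mx)^2 dx = π, and cross terms integrate to 0.
So ∫_{-π}^{π} f(x)^2 dx = 1^2 · π + 4^2 · π = (1 + 16)π.
Divide by 2π: (1 + 16)/2 = 17/2.
By Parseval, this equals Σ |c_n|^2.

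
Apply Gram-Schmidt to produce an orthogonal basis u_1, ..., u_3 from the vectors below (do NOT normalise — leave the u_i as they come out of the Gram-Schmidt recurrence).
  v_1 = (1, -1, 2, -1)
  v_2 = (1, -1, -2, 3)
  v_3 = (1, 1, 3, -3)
Orthogonal basis:
  u_1 = (1, -1, 2, -1)
  u_2 = (12/7, -12/7, -4/7, 16/7)
  u_3 = (1, 1, 0, 0)

Apply the Gram-Schmidt recurrence
  u_1 = v_1
  u_i = v_i − Σ_{j<i} ((v_i · u_j) / (u_j · u_j)) · u_j.

Step by step this gives:
  u_1 = (1, -1, 2, -1)
  u_2 = (12/7, -12/7, -4/7, 16/7)
  u_3 = (1, 1, 0, 0)

Orthogonality check:
  u_2 · u_1 = 0 (should be 0)
  u_3 · u_1 = 0 (should be 0)
  u_3 · u_2 = 0 (should be 0)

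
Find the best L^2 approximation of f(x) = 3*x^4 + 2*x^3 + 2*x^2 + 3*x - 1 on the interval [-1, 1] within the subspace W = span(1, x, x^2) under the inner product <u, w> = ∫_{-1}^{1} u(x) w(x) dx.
g(x) = 32*x^2/7 + 21*x/5 - 44/35

The best approximation g ∈ W is the orthogonal projection of f onto W. Writing g = a_0 + a_1 x + a_2 x^2, the coefficients solve the normal equations G · a = b where
  G_{ij} = <φ_i, φ_j> and b_i = <f, φ_i>, with φ_0 = 1, φ_1 = x, φ_2 = x^2.
G =
  [2, 0, 2/3]
  [0, 2/3, 0]
  [2/3, 0, 2/5],
b = (8/15, 14/5, 104/105).
Solving gives a_0 = -44/35, a_1 = 21/5, a_2 = 32/7, so
  g(x) = 32*x^2/7 + 21*x/5 - 44/35.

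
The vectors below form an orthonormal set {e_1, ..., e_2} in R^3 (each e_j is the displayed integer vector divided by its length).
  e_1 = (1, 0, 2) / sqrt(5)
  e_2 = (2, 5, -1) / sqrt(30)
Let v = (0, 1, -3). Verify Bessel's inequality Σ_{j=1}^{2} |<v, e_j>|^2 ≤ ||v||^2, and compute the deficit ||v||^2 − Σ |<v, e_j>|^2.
Σ |<v, e_j>|^2 = 28/3; ||v||^2 = 10; deficit = 2/3

Write each e_j = u_j / sqrt(<u_j, u_j>) where u_j is the displayed integer vector. Then <v, e_j> = <v, u_j> / sqrt(<u_j, u_j>), so |<v, e_j>|^2 = <v, u_j>^2 / <u_j, u_j>.
Coefficients: <v, e_1> = -6/sqrt(5), <v, e_2> = 8/sqrt(30).
Square and sum: Σ |<v, e_j>|^2 = 28/3.
Compute ||v||^2 = v·v = 10.
Deficit = 10 − 28/3 = 2/3 ≥ 0, confirming Bessel's inequality. (The deficit equals ||v − Σ <v,e_j> e_j||^2, the squared distance from v to span{e_j}.)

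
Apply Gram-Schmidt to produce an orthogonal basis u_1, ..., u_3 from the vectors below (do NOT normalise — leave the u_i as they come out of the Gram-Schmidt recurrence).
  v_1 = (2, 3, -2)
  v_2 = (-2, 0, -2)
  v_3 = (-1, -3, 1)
Orthogonal basis:
  u_1 = (2, 3, -2)
  u_2 = (-2, 0, -2)
  u_3 = (9/17, -12/17, -9/17)

Apply the Gram-Schmidt recurrence
  u_1 = v_1
  u_i = v_i − Σ_{j<i} ((v_i · u_j) / (u_j · u_j)) · u_j.

Step by step this gives:
  u_1 = (2, 3, -2)
  u_2 = (-2, 0, -2)
  u_3 = (9/17, -12/17, -9/17)

Orthogonality check:
  u_2 · u_1 = 0 (should be 0)
  u_3 · u_1 = 0 (should be 0)
  u_3 · u_2 = 0 (should be 0)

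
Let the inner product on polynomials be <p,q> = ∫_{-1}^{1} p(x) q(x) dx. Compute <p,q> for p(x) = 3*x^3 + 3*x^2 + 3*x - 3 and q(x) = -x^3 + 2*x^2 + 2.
<p,q> = -408/35

Expand the product: p(x)·q(x) = -3*x^6 + 3*x^5 + 3*x^4 + 15*x^3 + 6*x - 6.
∫_{-1}^{1} of each monomial x^k gives [2/(k+1) if k even, 0 if k odd]. Integrating term-by-term (or equivalently evaluating the antiderivative F(x) = -3*x^7/7 + x^6/2 + 3*x^5/5 + 15*x^4/4 + 3*x^2 - 6*x at the endpoints):
  F(1) − F(−1) = 199/140 − (1831/140) = -408/35.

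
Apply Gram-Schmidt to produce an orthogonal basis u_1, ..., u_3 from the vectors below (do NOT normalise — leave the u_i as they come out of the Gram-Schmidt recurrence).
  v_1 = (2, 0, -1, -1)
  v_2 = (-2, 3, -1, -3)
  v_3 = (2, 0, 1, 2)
Orthogonal basis:
  u_1 = (2, 0, -1, -1)
  u_2 = (-2, 3, -1, -3)
  u_3 = (49/69, 33/23, 95/138, 101/138)

Apply the Gram-Schmidt recurrence
  u_1 = v_1
  u_i = v_i − Σ_{j<i} ((v_i · u_j) / (u_j · u_j)) · u_j.

Step by step this gives:
  u_1 = (2, 0, -1, -1)
  u_2 = (-2, 3, -1, -3)
  u_3 = (49/69, 33/23, 95/138, 101/138)

Orthogonality check:
  u_2 · u_1 = 0 (should be 0)
  u_3 · u_1 = 0 (should be 0)
  u_3 · u_2 = 0 (should be 0)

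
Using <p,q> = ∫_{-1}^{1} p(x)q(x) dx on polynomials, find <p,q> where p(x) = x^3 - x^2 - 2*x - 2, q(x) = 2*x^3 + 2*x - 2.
<p,q> = 676/105

Expand the product: p(x)·q(x) = 2*x^6 - 2*x^5 - 2*x^4 - 8*x^3 - 2*x^2 + 4.
∫_{-1}^{1} of each monomial x^k gives [2/(k+1) if k even, 0 if k odd]. Integrating term-by-term (or equivalently evaluating the antiderivative F(x) = 2*x^7/7 - x^6/3 - 2*x^5/5 - 2*x^4 - 2*x^3/3 + 4*x at the endpoints):
  F(1) − F(−1) = 31/35 − (-583/105) = 676/105.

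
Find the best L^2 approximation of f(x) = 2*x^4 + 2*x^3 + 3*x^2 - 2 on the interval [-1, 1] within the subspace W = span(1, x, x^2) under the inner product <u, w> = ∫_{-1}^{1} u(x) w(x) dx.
g(x) = 33*x^2/7 + 6*x/5 - 76/35

The best approximation g ∈ W is the orthogonal projection of f onto W. Writing g = a_0 + a_1 x + a_2 x^2, the coefficients solve the normal equations G · a = b where
  G_{ij} = <φ_i, φ_j> and b_i = <f, φ_i>, with φ_0 = 1, φ_1 = x, φ_2 = x^2.
G =
  [2, 0, 2/3]
  [0, 2/3, 0]
  [2/3, 0, 2/5],
b = (-6/5, 4/5, 46/105).
Solving gives a_0 = -76/35, a_1 = 6/5, a_2 = 33/7, so
  g(x) = 33*x^2/7 + 6*x/5 - 76/35.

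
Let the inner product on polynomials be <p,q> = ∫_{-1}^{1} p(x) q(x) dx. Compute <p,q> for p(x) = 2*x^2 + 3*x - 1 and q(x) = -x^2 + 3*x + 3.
<p,q> = 58/15

Expand the product: p(x)·q(x) = -2*x^4 + 3*x^3 + 16*x^2 + 6*x - 3.
∫_{-1}^{1} of each monomial x^k gives [2/(k+1) if k even, 0 if k odd]. Integrating term-by-term (or equivalently evaluating the antiderivative F(x) = -2*x^5/5 + 3*x^4/4 + 16*x^3/3 + 3*x^2 - 3*x at the endpoints):
  F(1) − F(−1) = 341/60 − (109/60) = 58/15.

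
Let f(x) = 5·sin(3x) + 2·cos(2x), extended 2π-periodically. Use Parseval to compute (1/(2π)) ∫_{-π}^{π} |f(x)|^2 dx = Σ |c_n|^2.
Σ |c_n|^2 = 29/2

Expand |f|^2 and use orthogonality of {sin(nx), cos(mx)} on [-π, π]:
  ∫_{-π}^{π} sin(nx)^2 dx = π, ∫ cos(mx)^2 dx = π, and cross terms integrate to 0.
So ∫_{-π}^{π} f(x)^2 dx = 5^2 · π + 2^2 · π = (25 + 4)π.
Divide by 2π: (25 + 4)/2 = 29/2.
By Parseval, this equals Σ |c_n|^2.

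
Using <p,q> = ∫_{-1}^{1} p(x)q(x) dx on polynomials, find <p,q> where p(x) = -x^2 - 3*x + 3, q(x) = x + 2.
<p,q> = 26/3

Expand the product: p(x)·q(x) = -x^3 - 5*x^2 - 3*x + 6.
∫_{-1}^{1} of each monomial x^k gives [2/(k+1) if k even, 0 if k odd]. Integrating term-by-term (or equivalently evaluating the antiderivative F(x) = -x^4/4 - 5*x^3/3 - 3*x^2/2 + 6*x at the endpoints):
  F(1) − F(−1) = 31/12 − (-73/12) = 26/3.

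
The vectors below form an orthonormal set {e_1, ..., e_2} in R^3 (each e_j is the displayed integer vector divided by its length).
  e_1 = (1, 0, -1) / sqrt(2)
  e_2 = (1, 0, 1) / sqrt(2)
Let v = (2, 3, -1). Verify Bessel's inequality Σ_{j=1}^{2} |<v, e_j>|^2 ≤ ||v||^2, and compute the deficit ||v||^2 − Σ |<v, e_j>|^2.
Σ |<v, e_j>|^2 = 5; ||v||^2 = 14; deficit = 9

Write each e_j = u_j / sqrt(<u_j, u_j>) where u_j is the displayed integer vector. Then <v, e_j> = <v, u_j> / sqrt(<u_j, u_j>), so |<v, e_j>|^2 = <v, u_j>^2 / <u_j, u_j>.
Coefficients: <v, e_1> = 3/sqrt(2), <v, e_2> = 1/sqrt(2).
Square and sum: Σ |<v, e_j>|^2 = 5.
Compute ||v||^2 = v·v = 14.
Deficit = 14 − 5 = 9 ≥ 0, confirming Bessel's inequality. (The deficit equals ||v − Σ <v,e_j> e_j||^2, the squared distance from v to span{e_j}.)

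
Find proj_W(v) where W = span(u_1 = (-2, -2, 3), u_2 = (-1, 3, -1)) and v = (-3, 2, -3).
proj_W(v) = (-169/138, 451/138, -67/69)

Set up U = [u_1 | ... | u_2] ∈ R^(3×2). The projector onto W = col(U) is P = U (U^T U)^(-1) U^T.
Compute U^T U =
  [17, -7]
  [-7, 11],
and U^T v = (-7, 12).
Solve U^T U · c = U^T v for the coefficients: c = (7/138, 155/138). The projection is proj_W(v) = U c.
Check: (v - proj_W(v)) · u_1 = 0  (should be 0).
Check: (v - proj_W(v)) · u_2 = 0  (should be 0).
Result: proj_W(v) = (-169/138, 451/138, -67/69).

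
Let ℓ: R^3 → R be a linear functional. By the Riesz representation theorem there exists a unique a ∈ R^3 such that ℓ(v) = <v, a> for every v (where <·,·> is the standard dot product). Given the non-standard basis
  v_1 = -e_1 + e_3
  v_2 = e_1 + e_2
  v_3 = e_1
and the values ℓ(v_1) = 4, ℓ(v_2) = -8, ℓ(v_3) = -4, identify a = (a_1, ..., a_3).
a = (-4, -4, 0)

Write a = (a_1, ..., a_3) in the standard basis. For each basis vector v_i, ℓ(v_i) = <v_i, a> is a linear equation in the a_j's. Collect the n equations into a matrix system V a = ℓ, where row i of V is v_i (expressed in the standard basis). Since V is invertible (lower-triangular with 1s on the diagonal, up to permutation), solve by back-substitution:
  V =
[[-1, 0, 1],
 [1, 1, 0],
 [1, 0, 0]]
  V a = (4, -8, -4)
Solving gives a = (-4, -4, 0).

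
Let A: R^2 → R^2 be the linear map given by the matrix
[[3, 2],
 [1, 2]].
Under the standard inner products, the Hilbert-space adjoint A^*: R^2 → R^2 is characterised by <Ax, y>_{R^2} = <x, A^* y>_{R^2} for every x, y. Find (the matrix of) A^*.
A^* = A^T =
[[3, 1],
 [2, 2]]

For real matrices with standard dot products, the defining identity <Ax, y> = <x, A^* y> gives (Ax)^T y = x^T (A^*) y, i.e. x^T A^T y = x^T (A^*) y. Since this holds for all x, y, we must have A^* = A^T. Therefore
A^* =
[[3, 1],
 [2, 2]].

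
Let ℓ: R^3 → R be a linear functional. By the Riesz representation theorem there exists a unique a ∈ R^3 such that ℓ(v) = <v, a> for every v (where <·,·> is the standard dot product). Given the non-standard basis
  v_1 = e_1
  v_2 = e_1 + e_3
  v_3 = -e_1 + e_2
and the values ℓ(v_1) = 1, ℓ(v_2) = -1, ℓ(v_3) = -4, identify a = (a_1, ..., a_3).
a = (1, -3, -2)

Write a = (a_1, ..., a_3) in the standard basis. For each basis vector v_i, ℓ(v_i) = <v_i, a> is a linear equation in the a_j's. Collect the n equations into a matrix system V a = ℓ, where row i of V is v_i (expressed in the standard basis). Since V is invertible (lower-triangular with 1s on the diagonal, up to permutation), solve by back-substitution:
  V =
[[1, 0, 0],
 [1, 0, 1],
 [-1, 1, 0]]
  V a = (1, -1, -4)
Solving gives a = (1, -3, -2).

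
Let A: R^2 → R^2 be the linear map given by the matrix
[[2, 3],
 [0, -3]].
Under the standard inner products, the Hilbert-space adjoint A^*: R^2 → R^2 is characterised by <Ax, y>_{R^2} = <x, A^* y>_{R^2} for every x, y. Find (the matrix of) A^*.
A^* = A^T =
[[2, 0],
 [3, -3]]

For real matrices with standard dot products, the defining identity <Ax, y> = <x, A^* y> gives (Ax)^T y = x^T (A^*) y, i.e. x^T A^T y = x^T (A^*) y. Since this holds for all x, y, we must have A^* = A^T. Therefore
A^* =
[[2, 0],
 [3, -3]].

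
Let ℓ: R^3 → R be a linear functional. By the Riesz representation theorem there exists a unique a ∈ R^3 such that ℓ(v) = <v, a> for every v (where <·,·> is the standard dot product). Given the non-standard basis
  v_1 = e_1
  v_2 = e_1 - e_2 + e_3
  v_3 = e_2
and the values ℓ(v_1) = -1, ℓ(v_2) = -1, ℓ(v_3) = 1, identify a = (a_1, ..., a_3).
a = (-1, 1, 1)

Write a = (a_1, ..., a_3) in the standard basis. For each basis vector v_i, ℓ(v_i) = <v_i, a> is a linear equation in the a_j's. Collect the n equations into a matrix system V a = ℓ, where row i of V is v_i (expressed in the standard basis). Since V is invertible (lower-triangular with 1s on the diagonal, up to permutation), solve by back-substitution:
  V =
[[1, 0, 0],
 [1, -1, 1],
 [0, 1, 0]]
  V a = (-1, -1, 1)
Solving gives a = (-1, 1, 1).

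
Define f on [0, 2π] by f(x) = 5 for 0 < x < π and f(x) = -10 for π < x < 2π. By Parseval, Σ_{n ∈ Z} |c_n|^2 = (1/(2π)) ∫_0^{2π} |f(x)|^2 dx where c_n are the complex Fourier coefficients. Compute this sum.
Σ |c_n|^2 = 125/2

Parseval equates the L^2 energy of f (normalised by 1/(2π)) with the ℓ^2 sum of its Fourier coefficients: (1/(2π)) ∫_0^{2π} |f|^2 = Σ |c_n|^2.
Compute the left side: (1/(2π)) [∫_0^π 5^2 dx + ∫_π^{2π} (-10)^2 dx] = (1/(2π)) · (25π + 100π) = (25 + 100)/2 = 125/2.
So Σ_{n ∈ Z} |c_n|^2 = 125/2.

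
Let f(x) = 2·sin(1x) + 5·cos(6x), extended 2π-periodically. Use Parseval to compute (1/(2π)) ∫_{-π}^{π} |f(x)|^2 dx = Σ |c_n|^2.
Σ |c_n|^2 = 29/2

Expand |f|^2 and use orthogonality of {sin(nx), cos(mx)} on [-π, π]:
  ∫_{-π}^{π} sin(nx)^2 dx = π, ∫ cos(mx)^2 dx = π, and cross terms integrate to 0.
So ∫_{-π}^{π} f(x)^2 dx = 2^2 · π + 5^2 · π = (4 + 25)π.
Divide by 2π: (4 + 25)/2 = 29/2.
By Parseval, this equals Σ |c_n|^2.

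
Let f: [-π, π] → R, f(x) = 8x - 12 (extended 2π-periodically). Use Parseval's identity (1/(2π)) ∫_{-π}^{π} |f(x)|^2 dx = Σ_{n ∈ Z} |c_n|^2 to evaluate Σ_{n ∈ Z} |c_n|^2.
Σ |c_n|^2 = 64π^2/3 + 144

Expand and integrate term by term over [-π, π]:
  ∫ (8x)^2 dx = 64·(2π^3/3); ∫ 2·8·(-12)·x dx = 0 (odd integrand); ∫ (-12)^2 dx = 144·2π.
So (1/(2π)) ∫_{-π}^{π} (8x - 12)^2 dx = 64π^2/3 + 144 = 64π^2/3 + 144.
Parseval ⇒ Σ |c_n|^2 = 64π^2/3 + 144.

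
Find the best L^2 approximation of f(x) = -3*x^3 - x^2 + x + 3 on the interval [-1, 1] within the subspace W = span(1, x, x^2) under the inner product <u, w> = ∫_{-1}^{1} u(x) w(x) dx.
g(x) = -x^2 - 4*x/5 + 3

The best approximation g ∈ W is the orthogonal projection of f onto W. Writing g = a_0 + a_1 x + a_2 x^2, the coefficients solve the normal equations G · a = b where
  G_{ij} = <φ_i, φ_j> and b_i = <f, φ_i>, with φ_0 = 1, φ_1 = x, φ_2 = x^2.
G =
  [2, 0, 2/3]
  [0, 2/3, 0]
  [2/3, 0, 2/5],
b = (16/3, -8/15, 8/5).
Solving gives a_0 = 3, a_1 = -4/5, a_2 = -1, so
  g(x) = -x^2 - 4*x/5 + 3.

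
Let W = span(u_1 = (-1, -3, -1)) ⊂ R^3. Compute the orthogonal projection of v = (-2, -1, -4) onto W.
proj_W(v) = (-9/11, -27/11, -9/11)

Set up U = [u_1 | ... | u_1] ∈ R^(3×1). The projector onto W = col(U) is P = U (U^T U)^(-1) U^T.
Compute U^T U =
  [11],
and U^T v = (9).
Solve U^T U · c = U^T v for the coefficients: c = (9/11). The projection is proj_W(v) = U c.
Check: (v - proj_W(v)) · u_1 = 0  (should be 0).
Result: proj_W(v) = (-9/11, -27/11, -9/11).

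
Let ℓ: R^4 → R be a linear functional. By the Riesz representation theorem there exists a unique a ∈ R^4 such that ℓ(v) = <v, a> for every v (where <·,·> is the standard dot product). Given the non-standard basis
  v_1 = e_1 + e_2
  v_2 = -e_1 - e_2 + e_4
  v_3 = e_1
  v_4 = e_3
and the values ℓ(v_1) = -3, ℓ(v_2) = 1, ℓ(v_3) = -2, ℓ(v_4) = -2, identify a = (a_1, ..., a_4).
a = (-2, -1, -2, -2)

Write a = (a_1, ..., a_4) in the standard basis. For each basis vector v_i, ℓ(v_i) = <v_i, a> is a linear equation in the a_j's. Collect the n equations into a matrix system V a = ℓ, where row i of V is v_i (expressed in the standard basis). Since V is invertible (lower-triangular with 1s on the diagonal, up to permutation), solve by back-substitution:
  V =
[[1, 1, 0, 0],
 [-1, -1, 0, 1],
 [1, 0, 0, 0],
 [0, 0, 1, 0]]
  V a = (-3, 1, -2, -2)
Solving gives a = (-2, -1, -2, -2).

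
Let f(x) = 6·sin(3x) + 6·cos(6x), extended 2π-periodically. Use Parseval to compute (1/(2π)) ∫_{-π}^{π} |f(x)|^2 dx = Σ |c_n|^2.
Σ |c_n|^2 = 36

Expand |f|^2 and use orthogonality of {sin(nx), cos(mx)} on [-π, π]:
  ∫_{-π}^{π} sin(nx)^2 dx = π, ∫ cos(mx)^2 dx = π, and cross terms integrate to 0.
So ∫_{-π}^{π} f(x)^2 dx = 6^2 · π + 6^2 · π = (36 + 36)π.
Divide by 2π: (36 + 36)/2 = 36.
By Parseval, this equals Σ |c_n|^2.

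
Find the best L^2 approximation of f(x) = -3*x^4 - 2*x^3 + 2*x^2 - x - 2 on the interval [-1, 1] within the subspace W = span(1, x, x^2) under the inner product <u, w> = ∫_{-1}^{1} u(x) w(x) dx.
g(x) = -4*x^2/7 - 11*x/5 - 61/35

The best approximation g ∈ W is the orthogonal projection of f onto W. Writing g = a_0 + a_1 x + a_2 x^2, the coefficients solve the normal equations G · a = b where
  G_{ij} = <φ_i, φ_j> and b_i = <f, φ_i>, with φ_0 = 1, φ_1 = x, φ_2 = x^2.
G =
  [2, 0, 2/3]
  [0, 2/3, 0]
  [2/3, 0, 2/5],
b = (-58/15, -22/15, -146/105).
Solving gives a_0 = -61/35, a_1 = -11/5, a_2 = -4/7, so
  g(x) = -4*x^2/7 - 11*x/5 - 61/35.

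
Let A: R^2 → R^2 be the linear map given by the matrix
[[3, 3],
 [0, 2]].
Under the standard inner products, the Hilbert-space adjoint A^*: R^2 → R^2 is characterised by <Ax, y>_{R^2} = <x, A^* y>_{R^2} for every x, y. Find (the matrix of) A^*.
A^* = A^T =
[[3, 0],
 [3, 2]]

For real matrices with standard dot products, the defining identity <Ax, y> = <x, A^* y> gives (Ax)^T y = x^T (A^*) y, i.e. x^T A^T y = x^T (A^*) y. Since this holds for all x, y, we must have A^* = A^T. Therefore
A^* =
[[3, 0],
 [3, 2]].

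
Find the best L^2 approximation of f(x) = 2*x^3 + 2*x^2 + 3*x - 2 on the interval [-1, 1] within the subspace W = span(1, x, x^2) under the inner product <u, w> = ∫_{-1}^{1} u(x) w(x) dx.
g(x) = 2*x^2 + 21*x/5 - 2

The best approximation g ∈ W is the orthogonal projection of f onto W. Writing g = a_0 + a_1 x + a_2 x^2, the coefficients solve the normal equations G · a = b where
  G_{ij} = <φ_i, φ_j> and b_i = <f, φ_i>, with φ_0 = 1, φ_1 = x, φ_2 = x^2.
G =
  [2, 0, 2/3]
  [0, 2/3, 0]
  [2/3, 0, 2/5],
b = (-8/3, 14/5, -8/15).
Solving gives a_0 = -2, a_1 = 21/5, a_2 = 2, so
  g(x) = 2*x^2 + 21*x/5 - 2.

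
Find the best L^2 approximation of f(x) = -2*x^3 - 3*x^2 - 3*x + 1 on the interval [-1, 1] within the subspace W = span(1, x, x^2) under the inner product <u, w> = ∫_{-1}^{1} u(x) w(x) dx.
g(x) = -3*x^2 - 21*x/5 + 1

The best approximation g ∈ W is the orthogonal projection of f onto W. Writing g = a_0 + a_1 x + a_2 x^2, the coefficients solve the normal equations G · a = b where
  G_{ij} = <φ_i, φ_j> and b_i = <f, φ_i>, with φ_0 = 1, φ_1 = x, φ_2 = x^2.
G =
  [2, 0, 2/3]
  [0, 2/3, 0]
  [2/3, 0, 2/5],
b = (0, -14/5, -8/15).
Solving gives a_0 = 1, a_1 = -21/5, a_2 = -3, so
  g(x) = -3*x^2 - 21*x/5 + 1.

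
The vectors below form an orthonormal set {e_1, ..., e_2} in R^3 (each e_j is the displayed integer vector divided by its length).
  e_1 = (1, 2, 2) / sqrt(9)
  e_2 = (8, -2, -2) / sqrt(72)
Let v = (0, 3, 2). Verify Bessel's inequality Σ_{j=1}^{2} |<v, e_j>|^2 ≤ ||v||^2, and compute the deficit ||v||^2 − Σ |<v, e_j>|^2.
Σ |<v, e_j>|^2 = 25/2; ||v||^2 = 13; deficit = 1/2

Write each e_j = u_j / sqrt(<u_j, u_j>) where u_j is the displayed integer vector. Then <v, e_j> = <v, u_j> / sqrt(<u_j, u_j>), so |<v, e_j>|^2 = <v, u_j>^2 / <u_j, u_j>.
Coefficients: <v, e_1> = 10/sqrt(9), <v, e_2> = -10/sqrt(72).
Square and sum: Σ |<v, e_j>|^2 = 25/2.
Compute ||v||^2 = v·v = 13.
Deficit = 13 − 25/2 = 1/2 ≥ 0, confirming Bessel's inequality. (The deficit equals ||v − Σ <v,e_j> e_j||^2, the squared distance from v to span{e_j}.)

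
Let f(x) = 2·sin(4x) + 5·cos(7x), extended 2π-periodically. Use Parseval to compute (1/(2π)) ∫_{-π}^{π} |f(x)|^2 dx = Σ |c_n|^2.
Σ |c_n|^2 = 29/2

Expand |f|^2 and use orthogonality of {sin(nx), cos(mx)} on [-π, π]:
  ∫_{-π}^{π} sin(nx)^2 dx = π, ∫ cos(mx)^2 dx = π, and cross terms integrate to 0.
So ∫_{-π}^{π} f(x)^2 dx = 2^2 · π + 5^2 · π = (4 + 25)π.
Divide by 2π: (4 + 25)/2 = 29/2.
By Parseval, this equals Σ |c_n|^2.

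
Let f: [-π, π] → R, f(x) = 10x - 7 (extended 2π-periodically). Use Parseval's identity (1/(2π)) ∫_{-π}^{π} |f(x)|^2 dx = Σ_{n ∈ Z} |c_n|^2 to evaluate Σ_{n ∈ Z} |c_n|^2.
Σ |c_n|^2 = 100π^2/3 + 49

Expand and integrate term by term over [-π, π]:
  ∫ (10x)^2 dx = 100·(2π^3/3); ∫ 2·10·(-7)·x dx = 0 (odd integrand); ∫ (-7)^2 dx = 49·2π.
So (1/(2π)) ∫_{-π}^{π} (10x - 7)^2 dx = 100π^2/3 + 49 = 100π^2/3 + 49.
Parseval ⇒ Σ |c_n|^2 = 100π^2/3 + 49.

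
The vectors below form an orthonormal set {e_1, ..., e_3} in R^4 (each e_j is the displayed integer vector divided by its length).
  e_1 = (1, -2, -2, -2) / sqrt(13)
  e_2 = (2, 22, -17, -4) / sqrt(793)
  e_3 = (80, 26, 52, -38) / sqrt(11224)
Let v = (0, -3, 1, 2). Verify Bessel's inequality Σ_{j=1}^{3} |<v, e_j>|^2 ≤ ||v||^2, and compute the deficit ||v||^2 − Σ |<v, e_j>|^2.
Σ |<v, e_j>|^2 = 523/46; ||v||^2 = 14; deficit = 121/46

Write each e_j = u_j / sqrt(<u_j, u_j>) where u_j is the displayed integer vector. Then <v, e_j> = <v, u_j> / sqrt(<u_j, u_j>), so |<v, e_j>|^2 = <v, u_j>^2 / <u_j, u_j>.
Coefficients: <v, e_1> = 0/sqrt(13), <v, e_2> = -91/sqrt(793), <v, e_3> = -102/sqrt(11224).
Square and sum: Σ |<v, e_j>|^2 = 523/46.
Compute ||v||^2 = v·v = 14.
Deficit = 14 − 523/46 = 121/46 ≥ 0, confirming Bessel's inequality. (The deficit equals ||v − Σ <v,e_j> e_j||^2, the squared distance from v to span{e_j}.)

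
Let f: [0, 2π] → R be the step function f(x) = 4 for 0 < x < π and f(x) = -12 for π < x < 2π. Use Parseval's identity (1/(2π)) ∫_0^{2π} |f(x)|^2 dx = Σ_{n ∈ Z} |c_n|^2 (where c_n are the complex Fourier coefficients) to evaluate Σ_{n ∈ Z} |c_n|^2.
Σ |c_n|^2 = 80

Parseval equates the L^2 energy of f (normalised by 1/(2π)) with the ℓ^2 sum of its Fourier coefficients: (1/(2π)) ∫_0^{2π} |f|^2 = Σ |c_n|^2.
Compute the left side: (1/(2π)) [∫_0^π 4^2 dx + ∫_π^{2π} (-12)^2 dx] = (1/(2π)) · (16π + 144π) = (16 + 144)/2 = 80.
So Σ_{n ∈ Z} |c_n|^2 = 80.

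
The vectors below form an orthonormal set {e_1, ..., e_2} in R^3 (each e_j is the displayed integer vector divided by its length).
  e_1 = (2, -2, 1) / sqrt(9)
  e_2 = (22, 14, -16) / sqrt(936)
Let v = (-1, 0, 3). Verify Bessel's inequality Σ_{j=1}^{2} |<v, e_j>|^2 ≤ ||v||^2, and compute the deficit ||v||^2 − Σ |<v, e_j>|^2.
Σ |<v, e_j>|^2 = 139/26; ||v||^2 = 10; deficit = 121/26

Write each e_j = u_j / sqrt(<u_j, u_j>) where u_j is the displayed integer vector. Then <v, e_j> = <v, u_j> / sqrt(<u_j, u_j>), so |<v, e_j>|^2 = <v, u_j>^2 / <u_j, u_j>.
Coefficients: <v, e_1> = 1/sqrt(9), <v, e_2> = -70/sqrt(936).
Square and sum: Σ |<v, e_j>|^2 = 139/26.
Compute ||v||^2 = v·v = 10.
Deficit = 10 − 139/26 = 121/26 ≥ 0, confirming Bessel's inequality. (The deficit equals ||v − Σ <v,e_j> e_j||^2, the squared distance from v to span{e_j}.)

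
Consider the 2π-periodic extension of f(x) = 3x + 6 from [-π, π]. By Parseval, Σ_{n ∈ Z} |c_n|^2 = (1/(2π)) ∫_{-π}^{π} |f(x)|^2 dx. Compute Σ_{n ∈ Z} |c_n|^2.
Σ |c_n|^2 = 3π^2 + 36

Expand and integrate term by term over [-π, π]:
  ∫ (3x)^2 dx = 9·(2π^3/3); ∫ 2·3·(6)·x dx = 0 (odd integrand); ∫ 6^2 dx = 36·2π.
So (1/(2π)) ∫_{-π}^{π} (3x + 6)^2 dx = 9π^2/3 + 36 = 3π^2 + 36.
Parseval ⇒ Σ |c_n|^2 = 3π^2 + 36.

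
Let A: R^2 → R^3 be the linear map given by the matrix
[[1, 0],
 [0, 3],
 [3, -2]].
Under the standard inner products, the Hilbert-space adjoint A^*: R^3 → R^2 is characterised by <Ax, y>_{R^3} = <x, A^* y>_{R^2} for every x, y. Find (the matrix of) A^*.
A^* = A^T =
[[1, 0, 3],
 [0, 3, -2]]

For real matrices with standard dot products, the defining identity <Ax, y> = <x, A^* y> gives (Ax)^T y = x^T (A^*) y, i.e. x^T A^T y = x^T (A^*) y. Since this holds for all x, y, we must have A^* = A^T. Therefore
A^* =
[[1, 0, 3],
 [0, 3, -2]].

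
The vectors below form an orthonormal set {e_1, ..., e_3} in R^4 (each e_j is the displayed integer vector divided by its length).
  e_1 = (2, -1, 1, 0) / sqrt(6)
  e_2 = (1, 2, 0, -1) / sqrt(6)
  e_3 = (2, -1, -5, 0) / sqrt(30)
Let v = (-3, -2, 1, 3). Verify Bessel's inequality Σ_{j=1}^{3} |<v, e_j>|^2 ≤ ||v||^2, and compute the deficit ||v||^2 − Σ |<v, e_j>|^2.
Σ |<v, e_j>|^2 = 313/15; ||v||^2 = 23; deficit = 32/15

Write each e_j = u_j / sqrt(<u_j, u_j>) where u_j is the displayed integer vector. Then <v, e_j> = <v, u_j> / sqrt(<u_j, u_j>), so |<v, e_j>|^2 = <v, u_j>^2 / <u_j, u_j>.
Coefficients: <v, e_1> = -3/sqrt(6), <v, e_2> = -10/sqrt(6), <v, e_3> = -9/sqrt(30).
Square and sum: Σ |<v, e_j>|^2 = 313/15.
Compute ||v||^2 = v·v = 23.
Deficit = 23 − 313/15 = 32/15 ≥ 0, confirming Bessel's inequality. (The deficit equals ||v − Σ <v,e_j> e_j||^2, the squared distance from v to span{e_j}.)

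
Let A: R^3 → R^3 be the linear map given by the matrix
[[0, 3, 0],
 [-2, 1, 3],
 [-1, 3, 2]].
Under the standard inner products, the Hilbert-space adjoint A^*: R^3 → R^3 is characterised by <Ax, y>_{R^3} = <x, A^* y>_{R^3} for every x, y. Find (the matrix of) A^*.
A^* = A^T =
[[0, -2, -1],
 [3, 1, 3],
 [0, 3, 2]]

For real matrices with standard dot products, the defining identity <Ax, y> = <x, A^* y> gives (Ax)^T y = x^T (A^*) y, i.e. x^T A^T y = x^T (A^*) y. Since this holds for all x, y, we must have A^* = A^T. Therefore
A^* =
[[0, -2, -1],
 [3, 1, 3],
 [0, 3, 2]].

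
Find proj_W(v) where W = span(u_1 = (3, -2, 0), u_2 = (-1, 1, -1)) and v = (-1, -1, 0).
proj_W(v) = (-2/7, 1/14, 5/14)

Set up U = [u_1 | ... | u_2] ∈ R^(3×2). The projector onto W = col(U) is P = U (U^T U)^(-1) U^T.
Compute U^T U =
  [13, -5]
  [-5, 3],
and U^T v = (-1, 0).
Solve U^T U · c = U^T v for the coefficients: c = (-3/14, -5/14). The projection is proj_W(v) = U c.
Check: (v - proj_W(v)) · u_1 = 0  (should be 0).
Check: (v - proj_W(v)) · u_2 = 0  (should be 0).
Result: proj_W(v) = (-2/7, 1/14, 5/14).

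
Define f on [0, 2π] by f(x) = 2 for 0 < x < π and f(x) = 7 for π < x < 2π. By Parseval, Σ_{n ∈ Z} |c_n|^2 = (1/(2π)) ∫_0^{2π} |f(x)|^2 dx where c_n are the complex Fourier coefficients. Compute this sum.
Σ |c_n|^2 = 53/2

Parseval equates the L^2 energy of f (normalised by 1/(2π)) with the ℓ^2 sum of its Fourier coefficients: (1/(2π)) ∫_0^{2π} |f|^2 = Σ |c_n|^2.
Compute the left side: (1/(2π)) [∫_0^π 2^2 dx + ∫_π^{2π} 7^2 dx] = (1/(2π)) · (4π + 49π) = (4 + 49)/2 = 53/2.
So Σ_{n ∈ Z} |c_n|^2 = 53/2.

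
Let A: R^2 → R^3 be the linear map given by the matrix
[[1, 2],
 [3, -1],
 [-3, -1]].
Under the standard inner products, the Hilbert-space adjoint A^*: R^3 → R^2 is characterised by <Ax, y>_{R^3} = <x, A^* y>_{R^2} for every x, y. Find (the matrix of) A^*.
A^* = A^T =
[[1, 3, -3],
 [2, -1, -1]]

For real matrices with standard dot products, the defining identity <Ax, y> = <x, A^* y> gives (Ax)^T y = x^T (A^*) y, i.e. x^T A^T y = x^T (A^*) y. Since this holds for all x, y, we must have A^* = A^T. Therefore
A^* =
[[1, 3, -3],
 [2, -1, -1]].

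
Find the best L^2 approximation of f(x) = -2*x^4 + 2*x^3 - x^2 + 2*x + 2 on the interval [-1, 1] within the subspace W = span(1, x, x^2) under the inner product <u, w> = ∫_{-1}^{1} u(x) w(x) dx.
g(x) = -19*x^2/7 + 16*x/5 + 76/35

The best approximation g ∈ W is the orthogonal projection of f onto W. Writing g = a_0 + a_1 x + a_2 x^2, the coefficients solve the normal equations G · a = b where
  G_{ij} = <φ_i, φ_j> and b_i = <f, φ_i>, with φ_0 = 1, φ_1 = x, φ_2 = x^2.
G =
  [2, 0, 2/3]
  [0, 2/3, 0]
  [2/3, 0, 2/5],
b = (38/15, 32/15, 38/105).
Solving gives a_0 = 76/35, a_1 = 16/5, a_2 = -19/7, so
  g(x) = -19*x^2/7 + 16*x/5 + 76/35.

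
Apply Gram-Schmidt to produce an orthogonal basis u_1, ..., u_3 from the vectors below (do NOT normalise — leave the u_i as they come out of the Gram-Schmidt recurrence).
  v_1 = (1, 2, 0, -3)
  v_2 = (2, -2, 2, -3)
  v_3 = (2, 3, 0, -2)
Orthogonal basis:
  u_1 = (1, 2, 0, -3)
  u_2 = (3/2, -3, 2, -3/2)
  u_3 = (44/35, 17/35, 12/35, 26/35)

Apply the Gram-Schmidt recurrence
  u_1 = v_1
  u_i = v_i − Σ_{j<i} ((v_i · u_j) / (u_j · u_j)) · u_j.

Step by step this gives:
  u_1 = (1, 2, 0, -3)
  u_2 = (3/2, -3, 2, -3/2)
  u_3 = (44/35, 17/35, 12/35, 26/35)

Orthogonality check:
  u_2 · u_1 = 0 (should be 0)
  u_3 · u_1 = 0 (should be 0)
  u_3 · u_2 = 0 (should be 0)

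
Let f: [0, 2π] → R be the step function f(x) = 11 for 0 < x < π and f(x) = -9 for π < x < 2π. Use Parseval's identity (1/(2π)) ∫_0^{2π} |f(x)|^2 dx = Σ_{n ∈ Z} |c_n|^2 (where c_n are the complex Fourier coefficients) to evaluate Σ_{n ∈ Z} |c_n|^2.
Σ |c_n|^2 = 101

Parseval equates the L^2 energy of f (normalised by 1/(2π)) with the ℓ^2 sum of its Fourier coefficients: (1/(2π)) ∫_0^{2π} |f|^2 = Σ |c_n|^2.
Compute the left side: (1/(2π)) [∫_0^π 11^2 dx + ∫_π^{2π} (-9)^2 dx] = (1/(2π)) · (121π + 81π) = (121 + 81)/2 = 101.
So Σ_{n ∈ Z} |c_n|^2 = 101.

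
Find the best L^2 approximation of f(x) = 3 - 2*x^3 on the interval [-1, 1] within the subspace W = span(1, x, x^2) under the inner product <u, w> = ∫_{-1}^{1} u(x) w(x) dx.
g(x) = 3 - 6*x/5

The best approximation g ∈ W is the orthogonal projection of f onto W. Writing g = a_0 + a_1 x + a_2 x^2, the coefficients solve the normal equations G · a = b where
  G_{ij} = <φ_i, φ_j> and b_i = <f, φ_i>, with φ_0 = 1, φ_1 = x, φ_2 = x^2.
G =
  [2, 0, 2/3]
  [0, 2/3, 0]
  [2/3, 0, 2/5],
b = (6, -4/5, 2).
Solving gives a_0 = 3, a_1 = -6/5, a_2 = 0, so
  g(x) = 3 - 6*x/5.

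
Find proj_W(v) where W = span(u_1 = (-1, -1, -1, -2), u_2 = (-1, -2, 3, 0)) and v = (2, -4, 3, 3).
proj_W(v) = (-1/14, -8/7, 59/14, 2)

Set up U = [u_1 | ... | u_2] ∈ R^(4×2). The projector onto W = col(U) is P = U (U^T U)^(-1) U^T.
Compute U^T U =
  [7, 0]
  [0, 14],
and U^T v = (-7, 15).
Solve U^T U · c = U^T v for the coefficients: c = (-1, 15/14). The projection is proj_W(v) = U c.
Check: (v - proj_W(v)) · u_1 = 0  (should be 0).
Check: (v - proj_W(v)) · u_2 = 0  (should be 0).
Result: proj_W(v) = (-1/14, -8/7, 59/14, 2).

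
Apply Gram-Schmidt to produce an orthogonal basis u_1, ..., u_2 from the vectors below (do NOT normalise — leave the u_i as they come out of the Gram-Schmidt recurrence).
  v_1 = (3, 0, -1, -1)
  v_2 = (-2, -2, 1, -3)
Orthogonal basis:
  u_1 = (3, 0, -1, -1)
  u_2 = (-10/11, -2, 7/11, -37/11)

Apply the Gram-Schmidt recurrence
  u_1 = v_1
  u_i = v_i − Σ_{j<i} ((v_i · u_j) / (u_j · u_j)) · u_j.

Step by step this gives:
  u_1 = (3, 0, -1, -1)
  u_2 = (-10/11, -2, 7/11, -37/11)

Orthogonality check:
  u_2 · u_1 = 0 (should be 0)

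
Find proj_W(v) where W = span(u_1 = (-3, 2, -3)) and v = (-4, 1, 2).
proj_W(v) = (-12/11, 8/11, -12/11)

Set up U = [u_1 | ... | u_1] ∈ R^(3×1). The projector onto W = col(U) is P = U (U^T U)^(-1) U^T.
Compute U^T U =
  [22],
and U^T v = (8).
Solve U^T U · c = U^T v for the coefficients: c = (4/11). The projection is proj_W(v) = U c.
Check: (v - proj_W(v)) · u_1 = 0  (should be 0).
Result: proj_W(v) = (-12/11, 8/11, -12/11).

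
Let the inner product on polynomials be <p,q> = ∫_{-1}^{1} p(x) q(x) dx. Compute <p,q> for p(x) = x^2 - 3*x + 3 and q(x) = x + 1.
<p,q> = 14/3

Expand the product: p(x)·q(x) = x^3 - 2*x^2 + 3.
∫_{-1}^{1} of each monomial x^k gives [2/(k+1) if k even, 0 if k odd]. Integrating term-by-term (or equivalently evaluating the antiderivative F(x) = x^4/4 - 2*x^3/3 + 3*x at the endpoints):
  F(1) − F(−1) = 31/12 − (-25/12) = 14/3.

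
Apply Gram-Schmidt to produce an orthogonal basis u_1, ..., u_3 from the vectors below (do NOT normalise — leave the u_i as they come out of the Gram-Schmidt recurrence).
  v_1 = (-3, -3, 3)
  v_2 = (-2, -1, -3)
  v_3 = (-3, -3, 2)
Orthogonal basis:
  u_1 = (-3, -3, 3)
  u_2 = (-2, -1, -3)
  u_3 = (2/21, -5/42, -1/42)

Apply the Gram-Schmidt recurrence
  u_1 = v_1
  u_i = v_i − Σ_{j<i} ((v_i · u_j) / (u_j · u_j)) · u_j.

Step by step this gives:
  u_1 = (-3, -3, 3)
  u_2 = (-2, -1, -3)
  u_3 = (2/21, -5/42, -1/42)

Orthogonality check:
  u_2 · u_1 = 0 (should be 0)
  u_3 · u_1 = 0 (should be 0)
  u_3 · u_2 = 0 (should be 0)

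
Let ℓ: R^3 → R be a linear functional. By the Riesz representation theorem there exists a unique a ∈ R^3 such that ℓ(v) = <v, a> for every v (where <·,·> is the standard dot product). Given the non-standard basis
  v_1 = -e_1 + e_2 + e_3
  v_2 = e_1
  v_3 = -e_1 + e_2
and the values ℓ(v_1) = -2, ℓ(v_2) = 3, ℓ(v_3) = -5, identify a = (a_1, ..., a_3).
a = (3, -2, 3)

Write a = (a_1, ..., a_3) in the standard basis. For each basis vector v_i, ℓ(v_i) = <v_i, a> is a linear equation in the a_j's. Collect the n equations into a matrix system V a = ℓ, where row i of V is v_i (expressed in the standard basis). Since V is invertible (lower-triangular with 1s on the diagonal, up to permutation), solve by back-substitution:
  V =
[[-1, 1, 1],
 [1, 0, 0],
 [-1, 1, 0]]
  V a = (-2, 3, -5)
Solving gives a = (3, -2, 3).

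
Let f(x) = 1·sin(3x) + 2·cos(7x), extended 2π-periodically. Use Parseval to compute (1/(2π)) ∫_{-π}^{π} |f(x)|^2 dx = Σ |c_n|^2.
Σ |c_n|^2 = 5/2

Expand |f|^2 and use orthogonality of {sin(nx), cos(mx)} on [-π, π]:
  ∫_{-π}^{π} sin(nx)^2 dx = π, ∫ cos(mx)^2 dx = π, and cross terms integrate to 0.
So ∫_{-π}^{π} f(x)^2 dx = 1^2 · π + 2^2 · π = (1 + 4)π.
Divide by 2π: (1 + 4)/2 = 5/2.
By Parseval, this equals Σ |c_n|^2.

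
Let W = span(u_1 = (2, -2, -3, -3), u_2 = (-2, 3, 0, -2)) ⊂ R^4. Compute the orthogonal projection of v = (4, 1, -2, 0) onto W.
proj_W(v) = (266/213, -307/213, -92/71, -194/213)

Set up U = [u_1 | ... | u_2] ∈ R^(4×2). The projector onto W = col(U) is P = U (U^T U)^(-1) U^T.
Compute U^T U =
  [26, -4]
  [-4, 17],
and U^T v = (12, -5).
Solve U^T U · c = U^T v for the coefficients: c = (92/213, -41/213). The projection is proj_W(v) = U c.
Check: (v - proj_W(v)) · u_1 = 0  (should be 0).
Check: (v - proj_W(v)) · u_2 = 0  (should be 0).
Result: proj_W(v) = (266/213, -307/213, -92/71, -194/213).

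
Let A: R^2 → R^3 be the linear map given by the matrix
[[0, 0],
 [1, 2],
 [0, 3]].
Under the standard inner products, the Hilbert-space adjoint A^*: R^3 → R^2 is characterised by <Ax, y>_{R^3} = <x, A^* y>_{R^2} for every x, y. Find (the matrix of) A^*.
A^* = A^T =
[[0, 1, 0],
 [0, 2, 3]]

For real matrices with standard dot products, the defining identity <Ax, y> = <x, A^* y> gives (Ax)^T y = x^T (A^*) y, i.e. x^T A^T y = x^T (A^*) y. Since this holds for all x, y, we must have A^* = A^T. Therefore
A^* =
[[0, 1, 0],
 [0, 2, 3]].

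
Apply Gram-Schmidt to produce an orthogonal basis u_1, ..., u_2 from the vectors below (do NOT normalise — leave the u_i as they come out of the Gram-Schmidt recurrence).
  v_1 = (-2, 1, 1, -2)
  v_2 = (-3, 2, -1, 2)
Orthogonal basis:
  u_1 = (-2, 1, 1, -2)
  u_2 = (-12/5, 17/10, -13/10, 13/5)

Apply the Gram-Schmidt recurrence
  u_1 = v_1
  u_i = v_i − Σ_{j<i} ((v_i · u_j) / (u_j · u_j)) · u_j.

Step by step this gives:
  u_1 = (-2, 1, 1, -2)
  u_2 = (-12/5, 17/10, -13/10, 13/5)

Orthogonality check:
  u_2 · u_1 = 0 (should be 0)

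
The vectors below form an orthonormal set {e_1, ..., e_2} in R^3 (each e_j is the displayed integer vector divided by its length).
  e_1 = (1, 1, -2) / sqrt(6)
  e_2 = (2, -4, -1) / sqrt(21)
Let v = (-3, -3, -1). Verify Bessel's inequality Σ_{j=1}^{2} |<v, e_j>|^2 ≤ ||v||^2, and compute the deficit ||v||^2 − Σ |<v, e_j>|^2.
Σ |<v, e_j>|^2 = 5; ||v||^2 = 19; deficit = 14

Write each e_j = u_j / sqrt(<u_j, u_j>) where u_j is the displayed integer vector. Then <v, e_j> = <v, u_j> / sqrt(<u_j, u_j>), so |<v, e_j>|^2 = <v, u_j>^2 / <u_j, u_j>.
Coefficients: <v, e_1> = -4/sqrt(6), <v, e_2> = 7/sqrt(21).
Square and sum: Σ |<v, e_j>|^2 = 5.
Compute ||v||^2 = v·v = 19.
Deficit = 19 − 5 = 14 ≥ 0, confirming Bessel's inequality. (The deficit equals ||v − Σ <v,e_j> e_j||^2, the squared distance from v to span{e_j}.)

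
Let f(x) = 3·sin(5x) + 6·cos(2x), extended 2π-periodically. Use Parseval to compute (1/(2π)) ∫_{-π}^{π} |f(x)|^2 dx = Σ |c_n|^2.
Σ |c_n|^2 = 45/2

Expand |f|^2 and use orthogonality of {sin(nx), cos(mx)} on [-π, π]:
  ∫_{-π}^{π} sin(nx)^2 dx = π, ∫ cos(mx)^2 dx = π, and cross terms integrate to 0.
So ∫_{-π}^{π} f(x)^2 dx = 3^2 · π + 6^2 · π = (9 + 36)π.
Divide by 2π: (9 + 36)/2 = 45/2.
By Parseval, this equals Σ |c_n|^2.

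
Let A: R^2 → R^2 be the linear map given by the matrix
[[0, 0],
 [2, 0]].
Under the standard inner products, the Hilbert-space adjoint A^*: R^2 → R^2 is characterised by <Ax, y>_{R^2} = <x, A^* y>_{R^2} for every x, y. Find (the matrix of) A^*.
A^* = A^T =
[[0, 2],
 [0, 0]]

For real matrices with standard dot products, the defining identity <Ax, y> = <x, A^* y> gives (Ax)^T y = x^T (A^*) y, i.e. x^T A^T y = x^T (A^*) y. Since this holds for all x, y, we must have A^* = A^T. Therefore
A^* =
[[0, 2],
 [0, 0]].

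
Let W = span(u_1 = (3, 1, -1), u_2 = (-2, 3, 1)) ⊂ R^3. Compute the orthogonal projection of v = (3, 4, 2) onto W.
proj_W(v) = (49/23, 97/23, -9/23)

Set up U = [u_1 | ... | u_2] ∈ R^(3×2). The projector onto W = col(U) is P = U (U^T U)^(-1) U^T.
Compute U^T U =
  [11, -4]
  [-4, 14],
and U^T v = (11, 8).
Solve U^T U · c = U^T v for the coefficients: c = (31/23, 22/23). The projection is proj_W(v) = U c.
Check: (v - proj_W(v)) · u_1 = 0  (should be 0).
Check: (v - proj_W(v)) · u_2 = 0  (should be 0).
Result: proj_W(v) = (49/23, 97/23, -9/23).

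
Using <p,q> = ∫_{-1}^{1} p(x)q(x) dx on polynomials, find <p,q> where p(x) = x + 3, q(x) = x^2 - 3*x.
<p,q> = 0

Expand the product: p(x)·q(x) = x^3 - 9*x.
∫_{-1}^{1} of each monomial x^k gives [2/(k+1) if k even, 0 if k odd]. Integrating term-by-term (or equivalently evaluating the antiderivative F(x) = x^4/4 - 9*x^2/2 at the endpoints):
  F(1) − F(−1) = -17/4 − (-17/4) = 0.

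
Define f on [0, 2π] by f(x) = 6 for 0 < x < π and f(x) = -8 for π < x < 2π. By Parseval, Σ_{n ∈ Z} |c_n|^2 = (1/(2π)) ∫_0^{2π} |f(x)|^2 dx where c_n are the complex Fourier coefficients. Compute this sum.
Σ |c_n|^2 = 50

Parseval equates the L^2 energy of f (normalised by 1/(2π)) with the ℓ^2 sum of its Fourier coefficients: (1/(2π)) ∫_0^{2π} |f|^2 = Σ |c_n|^2.
Compute the left side: (1/(2π)) [∫_0^π 6^2 dx + ∫_π^{2π} (-8)^2 dx] = (1/(2π)) · (36π + 64π) = (36 + 64)/2 = 50.
So Σ_{n ∈ Z} |c_n|^2 = 50.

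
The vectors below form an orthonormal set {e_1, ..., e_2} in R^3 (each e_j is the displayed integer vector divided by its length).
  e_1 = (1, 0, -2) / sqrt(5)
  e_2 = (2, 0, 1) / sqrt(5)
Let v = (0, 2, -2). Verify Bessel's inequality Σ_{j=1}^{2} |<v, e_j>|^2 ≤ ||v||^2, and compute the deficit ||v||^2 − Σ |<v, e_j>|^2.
Σ |<v, e_j>|^2 = 4; ||v||^2 = 8; deficit = 4

Write each e_j = u_j / sqrt(<u_j, u_j>) where u_j is the displayed integer vector. Then <v, e_j> = <v, u_j> / sqrt(<u_j, u_j>), so |<v, e_j>|^2 = <v, u_j>^2 / <u_j, u_j>.
Coefficients: <v, e_1> = 4/sqrt(5), <v, e_2> = -2/sqrt(5).
Square and sum: Σ |<v, e_j>|^2 = 4.
Compute ||v||^2 = v·v = 8.
Deficit = 8 − 4 = 4 ≥ 0, confirming Bessel's inequality. (The deficit equals ||v − Σ <v,e_j> e_j||^2, the squared distance from v to span{e_j}.)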